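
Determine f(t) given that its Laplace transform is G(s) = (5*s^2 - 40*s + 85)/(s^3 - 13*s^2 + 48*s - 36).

f(t) = 5*t*exp(6*t) + 3*exp(6*t) + 2*exp(t)

Factor the denominator: s^3 - 13*s^2 + 48*s - 36 = (s - 6)^2*(s - 1).
Partial fraction decomposition gives [3/(s - 6)] + [5/(s - 6)^2] + [2/(s - 1)].
Invert each term: 3/(s - 6) ↔ 3e^(6t); 5/(s - 6)^2 ↔ 5t·e^(6t); 2/(s - 1) ↔ 2e^(t).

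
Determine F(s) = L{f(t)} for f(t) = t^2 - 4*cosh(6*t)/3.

F(s) = -4*s/(3*(s^2 - 36)) + 2/s^3

Apply the Laplace transform termwise.
(-4/3)·[L{cosh(6t)} = s/(s^2 - 36)]; L{t^2} = 2!/s^3 = 2/s^3.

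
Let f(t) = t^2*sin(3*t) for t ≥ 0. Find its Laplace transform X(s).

L{sin(3t)} = 3/(s^2 + 9).
Then apply L{t^2·g(t)} = (-1)^2 d^2/ds^2[G(s)] with G(s) = 3/(s^2 + 9):
differentiating 2 times and applying the sign gives 18*(s^2 - 3)/(s^2 + 9)^3.

X(s) = 18*(s^2 - 3)/(s^2 + 9)^3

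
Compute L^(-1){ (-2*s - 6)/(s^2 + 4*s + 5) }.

-2*exp(-2*t)*sin(t) - 2*exp(-2*t)*cos(t)

Complete the square in the denominator: s^2 + 4*s + 5 = (s + 2)^2 + 1^2.
Split the numerator to match: -2*s - 6 = -2·(s + 2) - 2·1.
Invert each term: -2·(s + 2)/((s + 2)^2 + 1) ↔ -2e^(-2t)cos(t); -2·1/((s + 2)^2 + 1) ↔ -2e^(-2t)sin(t).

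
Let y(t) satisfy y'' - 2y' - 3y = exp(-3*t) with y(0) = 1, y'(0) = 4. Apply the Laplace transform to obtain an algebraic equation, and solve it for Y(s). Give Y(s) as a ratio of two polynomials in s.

Laplace-transform each side.
The derivative rules (L{y''} = s^2 Y - s·y(0) - y'(0) and L{y'} = sY - y(0), with y(0) = 1, y'(0) = 4) turn the left side into (s^2 - 2*s - 3)Y - (s + 2).
The right side is L{exp(-3*t)} = 1/(s + 3).
So (s^2 - 2*s - 3)Y = 1/(s + 3) + (s + 2).
Divide through and combine into a single rational function.

Y(s) = (s^2 + 5*s + 7)/(s^3 + s^2 - 9*s - 9)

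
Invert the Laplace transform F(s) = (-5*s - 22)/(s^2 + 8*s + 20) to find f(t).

f(t) = -exp(-4*t)*sin(2*t) - 5*exp(-4*t)*cos(2*t)

Complete the square in the denominator: s^2 + 8*s + 20 = (s + 4)^2 + 2^2.
Split the numerator to match: -5*s - 22 = -5·(s + 4) - 1·2.
Invert each term: -5·(s + 4)/((s + 4)^2 + 4) ↔ -5e^(-4t)cos(2t); -1·2/((s + 4)^2 + 4) ↔ -e^(-4t)sin(2t).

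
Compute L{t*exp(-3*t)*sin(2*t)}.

4*(s + 3)/(s^2 + 6*s + 13)^2

L{sin(2t)} = 2/(s^2 + 4).
Multiplying by e^(-3t) shifts s → s + 3, so L{exp(-3*t)*sin(2*t)} = 2/((s + 3)^2 + 4).
Then apply L{t·g(t)} = -d/ds[G(s)] with G(s) = 2/((s + 3)^2 + 4):
differentiating 1 time and applying the sign gives 4*(s + 3)/(s^2 + 6*s + 13)^2.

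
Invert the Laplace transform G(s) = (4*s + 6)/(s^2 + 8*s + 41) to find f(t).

f(t) = -2*exp(-4*t)*sin(5*t) + 4*exp(-4*t)*cos(5*t)

Complete the square in the denominator: s^2 + 8*s + 41 = (s + 4)^2 + 5^2.
Split the numerator to match: 4*s + 6 = 4·(s + 4) - 2·5.
Invert each term: 4·(s + 4)/((s + 4)^2 + 25) ↔ 4e^(-4t)cos(5t); -2·5/((s + 4)^2 + 25) ↔ -2e^(-4t)sin(5t).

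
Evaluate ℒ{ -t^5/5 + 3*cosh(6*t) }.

The transform is linear, so treat each term independently.
(3)·[L{cosh(6t)} = s/(s^2 - 36)]; (-1/5)·[L{t^5} = 5!/s^6 = 120/s^6].

3*s/(s^2 - 36) - 24/s^6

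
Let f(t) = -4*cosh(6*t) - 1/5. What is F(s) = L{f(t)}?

F(s) = -4*s/(s^2 - 36) - 1/(5*s)

By linearity of the Laplace transform, transform each term separately.
L{-1/5} = (-1/5)/s; (-4)·[L{cosh(6t)} = s/(s^2 - 36)].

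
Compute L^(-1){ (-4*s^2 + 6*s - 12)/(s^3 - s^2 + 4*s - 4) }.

Factor the denominator: s^3 - s^2 + 4*s - 4 = (s - 1)*(s^2 + 4).
Partial fraction decomposition gives [-2/(s - 1)] + [-2*s/(s^2 + 4)] + [4/(s^2 + 4)].
Invert each term: -2/(s - 1) ↔ -2e^(t); -2·s/(s^2 + 4) ↔ -2cos(2t); 2·2/(s^2 + 4) ↔ 2sin(2t).

-2*exp(t) + 2*sin(2*t) - 2*cos(2*t)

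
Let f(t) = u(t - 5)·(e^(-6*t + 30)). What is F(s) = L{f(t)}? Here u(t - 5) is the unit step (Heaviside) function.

F(s) = exp(-5*s)/(s + 6)

By the second shifting theorem, L{u(t - c)·g(t - c)} = e^(-cs)·G(s) with c = 5 and G(s) = L{g(t)}.
L{e^(-6t)} = 1/(s + 6).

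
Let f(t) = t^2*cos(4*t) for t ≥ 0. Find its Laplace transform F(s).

F(s) = 2*s*(s^2 - 48)/(s^2 + 16)^3

L{cos(4t)} = s/(s^2 + 16).
Then apply L{t^2·g(t)} = (-1)^2 d^2/ds^2[G(s)] with G(s) = s/(s^2 + 16):
differentiating 2 times and applying the sign gives 2*s*(s^2 - 48)/(s^2 + 16)^3.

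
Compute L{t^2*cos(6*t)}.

L{cos(6t)} = s/(s^2 + 36).
Then apply L{t^2·g(t)} = (-1)^2 d^2/ds^2[G(s)] with G(s) = s/(s^2 + 36):
differentiating 2 times and applying the sign gives 2*s*(s^2 - 108)/(s^2 + 36)^3.

2*s*(s^2 - 108)/(s^2 + 36)^3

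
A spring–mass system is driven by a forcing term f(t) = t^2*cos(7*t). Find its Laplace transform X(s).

X(s) = 2*s*(s^2 - 147)/(s^2 + 49)^3

L{cos(7t)} = s/(s^2 + 49).
Then apply L{t^2·g(t)} = (-1)^2 d^2/ds^2[G(s)] with G(s) = s/(s^2 + 49):
differentiating 2 times and applying the sign gives 2*s*(s^2 - 147)/(s^2 + 49)^3.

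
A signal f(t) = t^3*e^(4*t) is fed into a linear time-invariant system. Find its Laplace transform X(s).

X(s) = 6/(s - 4)^4

L{t^3} = 3!/s^4 = 6/s^4.
By the first shifting theorem, multiplying by e^(4t) replaces s with s - 4.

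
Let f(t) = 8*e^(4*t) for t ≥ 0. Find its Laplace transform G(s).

L{8} = 8/s.
By the first shifting theorem, multiplying by e^(4t) replaces s with s - 4.

G(s) = 8/(s - 4)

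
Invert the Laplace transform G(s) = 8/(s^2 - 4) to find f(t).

Since L{sinh(2t)} = 2/(s^2 - 4), the inverse is sinh(2*t), scaled by 4.

f(t) = 4*sinh(2*t)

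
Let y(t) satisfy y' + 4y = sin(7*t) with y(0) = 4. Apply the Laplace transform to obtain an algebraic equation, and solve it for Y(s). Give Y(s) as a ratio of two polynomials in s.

Y(s) = (4*s^2 + 203)/(s^3 + 4*s^2 + 49*s + 196)

Transform both sides with L{·}.
The derivative rules (L{y'} = sY - y(0) = sY - 4) turn the left side into (s + 4)Y - (4).
The right side is L{sin(7*t)} = 7/(s^2 + 49).
So (s + 4)Y = 7/(s^2 + 49) + (4).
Divide through and combine into a single rational function.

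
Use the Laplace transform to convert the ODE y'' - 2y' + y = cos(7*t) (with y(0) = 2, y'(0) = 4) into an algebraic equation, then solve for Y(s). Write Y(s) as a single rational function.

Y(s) = (2*s^3 + 99*s)/(s^4 - 2*s^3 + 50*s^2 - 98*s + 49)

Transform both sides with L{·}.
Using L{y''} = s^2 Y - s·y(0) - y'(0) and L{y'} = sY - y(0), with y(0) = 2, y'(0) = 4, the left side becomes (s^2 - 2*s + 1)Y - (2*s).
The right side is L{cos(7*t)} = s/(s^2 + 49).
So (s^2 - 2*s + 1)Y = s/(s^2 + 49) + (2*s).
Divide through and combine into a single rational function.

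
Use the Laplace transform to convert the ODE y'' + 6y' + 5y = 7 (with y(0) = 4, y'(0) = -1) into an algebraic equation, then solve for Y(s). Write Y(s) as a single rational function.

Y(s) = (4*s^2 + 23*s + 7)/(s^3 + 6*s^2 + 5*s)

Transform both sides with L{·}.
The derivative rules (L{y''} = s^2 Y - s·y(0) - y'(0) and L{y'} = sY - y(0), with y(0) = 4, y'(0) = -1) turn the left side into (s^2 + 6*s + 5)Y - (4*s + 23).
The right side is L{7} = 7/s.
So (s^2 + 6*s + 5)Y = 7/s + (4*s + 23).
Solve for Y(s) and write it as one ratio of polynomials.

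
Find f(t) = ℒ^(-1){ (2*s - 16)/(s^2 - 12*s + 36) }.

Factor the denominator: s^2 - 12*s + 36 = (s - 6)^2.
Partial fraction decomposition gives [2/(s - 6)] + [-4/(s - 6)^2].
Invert each term: 2/(s - 6) ↔ 2e^(6t); -4/(s - 6)^2 ↔ -4t·e^(6t).

f(t) = -4*t*exp(6*t) + 2*exp(6*t)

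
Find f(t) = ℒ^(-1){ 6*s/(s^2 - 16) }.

Since L{cosh(4t)} = s/(s^2 - 16), the inverse is cosh(4*t), scaled by 6.

f(t) = 6*cosh(4*t)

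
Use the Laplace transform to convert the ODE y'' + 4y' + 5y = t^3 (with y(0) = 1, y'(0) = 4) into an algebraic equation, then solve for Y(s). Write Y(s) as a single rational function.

Take the Laplace transform of both sides.
With L{y''} = s^2 Y - s·y(0) - y'(0) and L{y'} = sY - y(0), with y(0) = 1, y'(0) = 4: the LHS transforms to (s^2 + 4*s + 5)Y - (s + 8).
The right side is L{t^3} = 6/s^4.
So (s^2 + 4*s + 5)Y = 6/s^4 + (s + 8).
Solve for Y(s) and write it as one ratio of polynomials.

Y(s) = (s^5 + 8*s^4 + 6)/(s^6 + 4*s^5 + 5*s^4)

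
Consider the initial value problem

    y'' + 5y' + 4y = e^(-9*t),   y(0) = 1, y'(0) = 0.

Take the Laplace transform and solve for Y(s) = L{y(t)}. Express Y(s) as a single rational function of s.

Take the Laplace transform of both sides.
The derivative rules (L{y''} = s^2 Y - s·y(0) - y'(0) and L{y'} = sY - y(0), with y(0) = 1, y'(0) = 0) turn the left side into (s^2 + 5*s + 4)Y - (s + 5).
The right side is L{e^(-9*t)} = 1/(s + 9).
So (s^2 + 5*s + 4)Y = 1/(s + 9) + (s + 5).
Isolate Y and clear denominators.

Y(s) = (s^2 + 14*s + 46)/(s^3 + 14*s^2 + 49*s + 36)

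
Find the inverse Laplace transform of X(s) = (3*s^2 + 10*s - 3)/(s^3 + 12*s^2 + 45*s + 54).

-2*t*exp(-3*t) - 2*exp(-3*t) + 5*exp(-6*t)

Factor the denominator: s^3 + 12*s^2 + 45*s + 54 = (s + 3)^2*(s + 6).
Partial fraction decomposition gives [-2/(s + 3)] + [-2/(s + 3)^2] + [5/(s + 6)].
Invert each term: -2/(s + 3) ↔ -2e^(-3t); -2/(s + 3)^2 ↔ -2t·e^(-3t); 5/(s + 6) ↔ 5e^(-6t).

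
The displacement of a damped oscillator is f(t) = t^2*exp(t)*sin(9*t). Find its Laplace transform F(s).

L{sin(9t)} = 9/(s^2 + 81).
Multiplying by e^(t) shifts s → s - 1, so L{exp(t)*sin(9*t)} = 9/((s - 1)^2 + 81).
Then apply L{t^2·g(t)} = (-1)^2 d^2/ds^2[G(s)] with G(s) = 9/((s - 1)^2 + 81):
differentiating 2 times and applying the sign gives 54*(s^2 - 2*s - 26)/(s^2 - 2*s + 82)^3.

F(s) = 54*(s^2 - 2*s - 26)/(s^2 - 2*s + 82)^3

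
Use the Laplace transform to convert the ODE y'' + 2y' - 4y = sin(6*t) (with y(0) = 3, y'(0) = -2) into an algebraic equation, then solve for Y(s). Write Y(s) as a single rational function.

Laplace-transform each side.
The derivative rules (L{y''} = s^2 Y - s·y(0) - y'(0) and L{y'} = sY - y(0), with y(0) = 3, y'(0) = -2) turn the left side into (s^2 + 2*s - 4)Y - (3*s + 4).
The right side is L{sin(6*t)} = 6/(s^2 + 36).
So (s^2 + 2*s - 4)Y = 6/(s^2 + 36) + (3*s + 4).
Divide through and combine into a single rational function.

Y(s) = (3*s^3 + 4*s^2 + 108*s + 150)/(s^4 + 2*s^3 + 32*s^2 + 72*s - 144)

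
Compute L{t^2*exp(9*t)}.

2/(s - 9)^3

L{e^(9t)} = 1/(s - 9).
Then apply L{t^2·g(t)} = (-1)^2 d^2/ds^2[G(s)] with G(s) = 1/(s - 9):
differentiating 2 times and applying the sign gives 2/(s - 9)^3.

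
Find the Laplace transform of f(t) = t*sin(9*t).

18*s/(s^2 + 81)^2

L{sin(9t)} = 9/(s^2 + 81).
Then apply L{t·g(t)} = -d/ds[G(s)] with G(s) = 9/(s^2 + 81):
differentiating 1 time and applying the sign gives 18*s/(s^2 + 81)^2.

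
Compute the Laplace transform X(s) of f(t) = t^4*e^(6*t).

X(s) = 24/(s - 6)^5

L{t^4} = 4!/s^5 = 24/s^5.
By the first shifting theorem, multiplying by e^(6t) replaces s with s - 6.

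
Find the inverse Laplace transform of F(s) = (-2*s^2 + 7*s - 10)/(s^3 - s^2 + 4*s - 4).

Factor the denominator: s^3 - s^2 + 4*s - 4 = (s - 1)*(s^2 + 4).
Partial fraction decomposition gives [-1/(s - 1)] + [-s/(s^2 + 4)] + [6/(s^2 + 4)].
Invert each term: -1/(s - 1) ↔ -e^(t); -1·s/(s^2 + 4) ↔ -cos(2t); 3·2/(s^2 + 4) ↔ 3sin(2t).

-exp(t) + 3*sin(2*t) - cos(2*t)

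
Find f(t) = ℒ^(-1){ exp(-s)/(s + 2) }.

The factor e^(-s) signals a time shift by c = 1 (second shifting theorem).
L{e^(-2t)} = 1/(s + 2), so L^-1{1/(s + 2)} = exp(-2*t).
Hence the inverse is u(t - 1) times that function evaluated at t - 1.

f(t) = Heaviside(t - 1)*(exp(-2*t + 2))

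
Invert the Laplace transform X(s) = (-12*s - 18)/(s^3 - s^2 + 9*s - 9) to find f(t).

f(t) = -3*exp(t) - 3*sin(3*t) + 3*cos(3*t)

Factor the denominator: s^3 - s^2 + 9*s - 9 = (s - 1)*(s^2 + 9).
Partial fraction decomposition gives [-3/(s - 1)] + [3*s/(s^2 + 9)] + [-9/(s^2 + 9)].
Invert each term: -3/(s - 1) ↔ -3e^(t); 3·s/(s^2 + 9) ↔ 3cos(3t); -3·3/(s^2 + 9) ↔ -3sin(3t).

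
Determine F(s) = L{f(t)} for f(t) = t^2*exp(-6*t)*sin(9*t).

F(s) = 54*(s^2 + 12*s + 9)/(s^2 + 12*s + 117)^3

L{sin(9t)} = 9/(s^2 + 81).
Multiplying by e^(-6t) shifts s → s + 6, so L{exp(-6*t)*sin(9*t)} = 9/((s + 6)^2 + 81).
Then apply L{t^2·g(t)} = (-1)^2 d^2/ds^2[G(s)] with G(s) = 9/((s + 6)^2 + 81):
differentiating 2 times and applying the sign gives 54*(s^2 + 12*s + 9)/(s^2 + 12*s + 117)^3.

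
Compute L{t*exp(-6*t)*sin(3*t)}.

6*(s + 6)/(s^2 + 12*s + 45)^2

L{sin(3t)} = 3/(s^2 + 9).
Multiplying by e^(-6t) shifts s → s + 6, so L{exp(-6*t)*sin(3*t)} = 3/((s + 6)^2 + 9).
Then apply L{t·g(t)} = -d/ds[G(s)] with G(s) = 3/((s + 6)^2 + 9):
differentiating 1 time and applying the sign gives 6*(s + 6)/(s^2 + 12*s + 45)^2.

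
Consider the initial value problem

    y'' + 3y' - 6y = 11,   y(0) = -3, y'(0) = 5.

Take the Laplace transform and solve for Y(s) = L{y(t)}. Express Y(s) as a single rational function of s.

Apply the Laplace transform to the equation.
Using L{y''} = s^2 Y - s·y(0) - y'(0) and L{y'} = sY - y(0), with y(0) = -3, y'(0) = 5, the left side becomes (s^2 + 3*s - 6)Y - (-3*s - 4).
The right side is L{11} = 11/s.
So (s^2 + 3*s - 6)Y = 11/s + (-3*s - 4).
Solve for Y(s) and write it as one ratio of polynomials.

Y(s) = (-3*s^2 - 4*s + 11)/(s^3 + 3*s^2 - 6*s)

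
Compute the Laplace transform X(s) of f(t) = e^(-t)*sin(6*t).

X(s) = 6/((s + 1)^2 + 36)

L{sin(6t)} = 6/(s^2 + 36).
By the first shifting theorem, multiplying by e^(-t) replaces s with s + 1.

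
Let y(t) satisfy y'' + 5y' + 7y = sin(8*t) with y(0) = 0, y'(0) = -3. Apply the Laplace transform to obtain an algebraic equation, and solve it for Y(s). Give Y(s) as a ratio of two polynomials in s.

Apply the Laplace transform to the equation.
The derivative rules (L{y''} = s^2 Y - s·y(0) - y'(0) and L{y'} = sY - y(0), with y(0) = 0, y'(0) = -3) turn the left side into (s^2 + 5*s + 7)Y - (-3).
The right side is L{sin(8*t)} = 8/(s^2 + 64).
So (s^2 + 5*s + 7)Y = 8/(s^2 + 64) + (-3).
Isolate Y and clear denominators.

Y(s) = (-3*s^2 - 184)/(s^4 + 5*s^3 + 71*s^2 + 320*s + 448)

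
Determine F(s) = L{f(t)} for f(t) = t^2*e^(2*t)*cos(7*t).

L{cos(7t)} = s/(s^2 + 49).
Multiplying by e^(2t) shifts s → s - 2, so L{e^(2*t)*cos(7*t)} = (s - 2)/((s - 2)^2 + 49).
Then apply L{t^2·g(t)} = (-1)^2 d^2/ds^2[G(s)] with G(s) = (s - 2)/((s - 2)^2 + 49):
differentiating 2 times and applying the sign gives 2*(s - 2)*(s^2 - 4*s - 143)/(s^2 - 4*s + 53)^3.

F(s) = 2*(s - 2)*(s^2 - 4*s - 143)/(s^2 - 4*s + 53)^3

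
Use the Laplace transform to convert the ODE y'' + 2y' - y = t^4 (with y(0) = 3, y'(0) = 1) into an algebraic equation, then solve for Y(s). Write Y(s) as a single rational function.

Transform both sides with L{·}.
Using L{y''} = s^2 Y - s·y(0) - y'(0) and L{y'} = sY - y(0), with y(0) = 3, y'(0) = 1, the left side becomes (s^2 + 2*s - 1)Y - (3*s + 7).
The right side is L{t^4} = 24/s^5.
So (s^2 + 2*s - 1)Y = 24/s^5 + (3*s + 7).
Solve for Y(s) and write it as one ratio of polynomials.

Y(s) = (3*s^6 + 7*s^5 + 24)/(s^7 + 2*s^6 - s^5)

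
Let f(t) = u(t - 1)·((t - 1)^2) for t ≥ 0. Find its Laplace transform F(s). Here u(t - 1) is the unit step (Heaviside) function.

F(s) = 2*exp(-s)/s^3

By the second shifting theorem, L{u(t - c)·g(t - c)} = e^(-cs)·G(s) with c = 1 and G(s) = L{g(t)}.
L{t^2} = 2!/s^3 = 2/s^3.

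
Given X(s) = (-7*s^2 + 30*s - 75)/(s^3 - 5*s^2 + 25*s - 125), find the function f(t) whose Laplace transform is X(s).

Factor the denominator: s^3 - 5*s^2 + 25*s - 125 = (s - 5)*(s^2 + 25).
Partial fraction decomposition gives [-2/(s - 5)] + [-5*s/(s^2 + 25)] + [5/(s^2 + 25)].
Invert each term: -2/(s - 5) ↔ -2e^(5t); -5·s/(s^2 + 25) ↔ -5cos(5t); 1·5/(s^2 + 25) ↔ sin(5t).

f(t) = -2*exp(5*t) + sin(5*t) - 5*cos(5*t)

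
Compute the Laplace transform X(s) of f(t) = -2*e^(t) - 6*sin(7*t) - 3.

X(s) = -42/(s^2 + 49) - 2/(s - 1) - 3/s

The transform is linear, so treat each term independently.
L{-3} = -3/s; (-2)·[L{e^(t)} = 1/(s - 1)]; (-6)·[L{sin(7t)} = 7/(s^2 + 49)].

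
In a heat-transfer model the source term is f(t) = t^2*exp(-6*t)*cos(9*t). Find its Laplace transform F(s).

L{cos(9t)} = s/(s^2 + 81).
Multiplying by e^(-6t) shifts s → s + 6, so L{exp(-6*t)*cos(9*t)} = (s + 6)/((s + 6)^2 + 81).
Then apply L{t^2·g(t)} = (-1)^2 d^2/ds^2[G(s)] with G(s) = (s + 6)/((s + 6)^2 + 81):
differentiating 2 times and applying the sign gives 2*(s + 6)*(s^2 + 12*s - 207)/(s^2 + 12*s + 117)^3.

F(s) = 2*(s + 6)*(s^2 + 12*s - 207)/(s^2 + 12*s + 117)^3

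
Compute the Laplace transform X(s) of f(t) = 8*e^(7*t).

X(s) = 8/(s - 7)

L{8} = 8/s.
By the first shifting theorem, multiplying by e^(7t) replaces s with s - 7.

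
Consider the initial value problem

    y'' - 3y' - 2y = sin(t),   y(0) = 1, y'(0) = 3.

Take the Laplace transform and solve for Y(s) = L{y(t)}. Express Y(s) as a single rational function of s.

Y(s) = (s^3 + s + 1)/(s^4 - 3*s^3 - s^2 - 3*s - 2)

Transform both sides with L{·}.
The derivative rules (L{y''} = s^2 Y - s·y(0) - y'(0) and L{y'} = sY - y(0), with y(0) = 1, y'(0) = 3) turn the left side into (s^2 - 3*s - 2)Y - (s).
The right side is L{sin(t)} = 1/(s^2 + 1).
So (s^2 - 3*s - 2)Y = 1/(s^2 + 1) + (s).
Divide through and combine into a single rational function.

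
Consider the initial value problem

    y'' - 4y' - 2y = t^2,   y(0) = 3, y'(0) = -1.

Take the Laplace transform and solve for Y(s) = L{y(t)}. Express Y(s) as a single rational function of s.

Transform both sides with L{·}.
The derivative rules (L{y''} = s^2 Y - s·y(0) - y'(0) and L{y'} = sY - y(0), with y(0) = 3, y'(0) = -1) turn the left side into (s^2 - 4*s - 2)Y - (3*s - 13).
The right side is L{t^2} = 2/s^3.
So (s^2 - 4*s - 2)Y = 2/s^3 + (3*s - 13).
Solve for Y(s) and write it as one ratio of polynomials.

Y(s) = (3*s^4 - 13*s^3 + 2)/(s^5 - 4*s^4 - 2*s^3)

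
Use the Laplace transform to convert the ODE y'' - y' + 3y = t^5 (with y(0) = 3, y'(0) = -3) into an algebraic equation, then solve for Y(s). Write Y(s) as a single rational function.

Y(s) = (3*s^7 - 6*s^6 + 120)/(s^8 - s^7 + 3*s^6)

Transform both sides with L{·}.
The derivative rules (L{y''} = s^2 Y - s·y(0) - y'(0) and L{y'} = sY - y(0), with y(0) = 3, y'(0) = -3) turn the left side into (s^2 - s + 3)Y - (3*s - 6).
The right side is L{t^5} = 120/s^6.
So (s^2 - s + 3)Y = 120/s^6 + (3*s - 6).
Divide through and combine into a single rational function.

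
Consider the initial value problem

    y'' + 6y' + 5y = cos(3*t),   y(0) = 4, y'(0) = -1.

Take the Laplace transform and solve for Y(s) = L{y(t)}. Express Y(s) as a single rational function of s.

Y(s) = (4*s^3 + 23*s^2 + 37*s + 207)/(s^4 + 6*s^3 + 14*s^2 + 54*s + 45)

Laplace-transform each side.
Using L{y''} = s^2 Y - s·y(0) - y'(0) and L{y'} = sY - y(0), with y(0) = 4, y'(0) = -1, the left side becomes (s^2 + 6*s + 5)Y - (4*s + 23).
The right side is L{cos(3*t)} = s/(s^2 + 9).
So (s^2 + 6*s + 5)Y = s/(s^2 + 9) + (4*s + 23).
Divide through and combine into a single rational function.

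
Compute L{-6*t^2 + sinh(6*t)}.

Apply the Laplace transform termwise.
L{sinh(6t)} = 6/(s^2 - 36); (-6)·[L{t^2} = 2!/s^3 = 2/s^3].

6/(s^2 - 36) - 12/s^3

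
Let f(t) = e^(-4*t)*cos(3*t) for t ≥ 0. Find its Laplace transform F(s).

L{cos(3t)} = s/(s^2 + 9).
By the first shifting theorem, multiplying by e^(-4t) replaces s with s + 4.

F(s) = (s + 4)/((s + 4)^2 + 9)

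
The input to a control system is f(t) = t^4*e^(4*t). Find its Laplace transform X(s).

X(s) = 24/(s - 4)^5

L{t^4} = 4!/s^5 = 24/s^5.
By the first shifting theorem, multiplying by e^(4t) replaces s with s - 4.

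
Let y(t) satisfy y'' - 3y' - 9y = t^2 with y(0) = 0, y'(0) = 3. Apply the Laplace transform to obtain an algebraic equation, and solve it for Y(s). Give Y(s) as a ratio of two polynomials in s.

Y(s) = (3*s^3 + 2)/(s^5 - 3*s^4 - 9*s^3)

Take the Laplace transform of both sides.
With L{y''} = s^2 Y - s·y(0) - y'(0) and L{y'} = sY - y(0), with y(0) = 0, y'(0) = 3: the LHS transforms to (s^2 - 3*s - 9)Y - (3).
The right side is L{t^2} = 2/s^3.
So (s^2 - 3*s - 9)Y = 2/s^3 + (3).
Isolate Y and clear denominators.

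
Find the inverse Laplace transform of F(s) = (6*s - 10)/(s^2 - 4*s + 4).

2*t*exp(2*t) + 6*exp(2*t)

Factor the denominator: s^2 - 4*s + 4 = (s - 2)^2.
Partial fraction decomposition gives [6/(s - 2)] + [2/(s - 2)^2].
Invert each term: 6/(s - 2) ↔ 6e^(2t); 2/(s - 2)^2 ↔ 2t·e^(2t).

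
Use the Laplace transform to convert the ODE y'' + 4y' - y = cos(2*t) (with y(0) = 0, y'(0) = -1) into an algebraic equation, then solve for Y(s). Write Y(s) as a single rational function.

Y(s) = (-s^2 + s - 4)/(s^4 + 4*s^3 + 3*s^2 + 16*s - 4)

Take the Laplace transform of both sides.
With L{y''} = s^2 Y - s·y(0) - y'(0) and L{y'} = sY - y(0), with y(0) = 0, y'(0) = -1: the LHS transforms to (s^2 + 4*s - 1)Y - (-1).
The right side is L{cos(2*t)} = s/(s^2 + 4).
So (s^2 + 4*s - 1)Y = s/(s^2 + 4) + (-1).
Isolate Y and clear denominators.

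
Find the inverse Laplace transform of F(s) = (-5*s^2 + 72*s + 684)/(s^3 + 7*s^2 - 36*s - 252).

Factor the denominator: s^3 + 7*s^2 - 36*s - 252 = (s - 6)*(s + 6)*(s + 7).
Partial fraction decomposition gives [-5/(s + 7)] + [-6/(s + 6)] + [6/(s - 6)].
Invert each term: -5/(s + 7) ↔ -5e^(-7t); -6/(s + 6) ↔ -6e^(-6t); 6/(s - 6) ↔ 6e^(6t).

6*exp(6*t) - 6*exp(-6*t) - 5*exp(-7*t)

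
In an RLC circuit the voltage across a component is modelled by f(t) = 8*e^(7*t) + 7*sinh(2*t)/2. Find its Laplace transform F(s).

F(s) = 7/(s^2 - 4) + 8/(s - 7)

By linearity of the Laplace transform, transform each term separately.
(8)·[L{e^(7t)} = 1/(s - 7)]; (7/2)·[L{sinh(2t)} = 2/(s^2 - 4)].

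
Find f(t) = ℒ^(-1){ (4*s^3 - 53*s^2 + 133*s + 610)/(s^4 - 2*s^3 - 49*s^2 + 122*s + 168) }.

f(t) = 2*exp(6*t) - 5*exp(4*t) + 2*exp(-t) + 5*exp(-7*t)

Factor the denominator: s^4 - 2*s^3 - 49*s^2 + 122*s + 168 = (s - 6)*(s - 4)*(s + 1)*(s + 7).
Partial fraction decomposition gives [2/(s - 6)] + [5/(s + 7)] + [2/(s + 1)] + [-5/(s - 4)].
Invert each term: 2/(s - 6) ↔ 2e^(6t); 5/(s + 7) ↔ 5e^(-7t); 2/(s + 1) ↔ 2e^(-t); -5/(s - 4) ↔ -5e^(4t).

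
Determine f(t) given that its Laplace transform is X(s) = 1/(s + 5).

Since L{e^(-5t)} = 1/(s + 5), the inverse is exp(-5*t).

f(t) = exp(-5*t)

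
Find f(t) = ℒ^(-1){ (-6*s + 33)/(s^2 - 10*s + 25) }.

Factor the denominator: s^2 - 10*s + 25 = (s - 5)^2.
Partial fraction decomposition gives [-6/(s - 5)] + [3/(s - 5)^2].
Invert each term: -6/(s - 5) ↔ -6e^(5t); 3/(s - 5)^2 ↔ 3t·e^(5t).

f(t) = 3*t*exp(5*t) - 6*exp(5*t)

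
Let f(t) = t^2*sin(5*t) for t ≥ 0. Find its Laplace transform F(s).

L{sin(5t)} = 5/(s^2 + 25).
Then apply L{t^2·g(t)} = (-1)^2 d^2/ds^2[G(s)] with G(s) = 5/(s^2 + 25):
differentiating 2 times and applying the sign gives 10*(3*s^2 - 25)/(s^2 + 25)^3.

F(s) = 10*(3*s^2 - 25)/(s^2 + 25)^3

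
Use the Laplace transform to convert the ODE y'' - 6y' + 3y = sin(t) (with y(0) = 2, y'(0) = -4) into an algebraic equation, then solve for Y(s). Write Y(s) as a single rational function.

Transform both sides with L{·}.
With L{y''} = s^2 Y - s·y(0) - y'(0) and L{y'} = sY - y(0), with y(0) = 2, y'(0) = -4: the LHS transforms to (s^2 - 6*s + 3)Y - (2*s - 16).
The right side is L{sin(t)} = 1/(s^2 + 1).
So (s^2 - 6*s + 3)Y = 1/(s^2 + 1) + (2*s - 16).
Divide through and combine into a single rational function.

Y(s) = (2*s^3 - 16*s^2 + 2*s - 15)/(s^4 - 6*s^3 + 4*s^2 - 6*s + 3)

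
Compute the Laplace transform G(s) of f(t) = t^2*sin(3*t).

G(s) = 18*(s^2 - 3)/(s^2 + 9)^3

L{sin(3t)} = 3/(s^2 + 9).
Then apply L{t^2·g(t)} = (-1)^2 d^2/ds^2[H(s)] with H(s) = 3/(s^2 + 9):
differentiating 2 times and applying the sign gives 18*(s^2 - 3)/(s^2 + 9)^3.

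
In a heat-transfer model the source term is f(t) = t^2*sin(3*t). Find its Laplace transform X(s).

L{sin(3t)} = 3/(s^2 + 9).
Then apply L{t^2·g(t)} = (-1)^2 d^2/ds^2[G(s)] with G(s) = 3/(s^2 + 9):
differentiating 2 times and applying the sign gives 18*(s^2 - 3)/(s^2 + 9)^3.

X(s) = 18*(s^2 - 3)/(s^2 + 9)^3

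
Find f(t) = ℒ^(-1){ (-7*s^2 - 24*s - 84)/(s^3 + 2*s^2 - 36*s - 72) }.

Factor the denominator: s^3 + 2*s^2 - 36*s - 72 = (s - 6)*(s + 2)*(s + 6).
Partial fraction decomposition gives [-5/(s - 6)] + [-4/(s + 6)] + [2/(s + 2)].
Invert each term: -5/(s - 6) ↔ -5e^(6t); -4/(s + 6) ↔ -4e^(-6t); 2/(s + 2) ↔ 2e^(-2t).

f(t) = -5*exp(6*t) + 2*exp(-2*t) - 4*exp(-6*t)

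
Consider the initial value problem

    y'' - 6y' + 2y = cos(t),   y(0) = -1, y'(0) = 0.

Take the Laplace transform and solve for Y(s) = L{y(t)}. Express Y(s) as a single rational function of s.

Y(s) = (-s^3 + 6*s^2 + 6)/(s^4 - 6*s^3 + 3*s^2 - 6*s + 2)

Take the Laplace transform of both sides.
The derivative rules (L{y''} = s^2 Y - s·y(0) - y'(0) and L{y'} = sY - y(0), with y(0) = -1, y'(0) = 0) turn the left side into (s^2 - 6*s + 2)Y - (-s + 6).
The right side is L{cos(t)} = s/(s^2 + 1).
So (s^2 - 6*s + 2)Y = s/(s^2 + 1) + (-s + 6).
Solve for Y(s) and write it as one ratio of polynomials.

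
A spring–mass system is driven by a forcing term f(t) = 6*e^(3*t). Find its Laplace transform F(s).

L{6} = 6/s.
By the first shifting theorem, multiplying by e^(3t) replaces s with s - 3.

F(s) = 6/(s - 3)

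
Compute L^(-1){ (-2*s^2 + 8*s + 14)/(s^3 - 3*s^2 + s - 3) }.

Factor the denominator: s^3 - 3*s^2 + s - 3 = (s - 3)*(s^2 + 1).
Partial fraction decomposition gives [2/(s - 3)] + [-4*s/(s^2 + 1)] + [-4/(s^2 + 1)].
Invert each term: 2/(s - 3) ↔ 2e^(3t); -4·s/(s^2 + 1) ↔ -4cos(t); -4·1/(s^2 + 1) ↔ -4sin(t).

2*exp(3*t) - 4*sin(t) - 4*cos(t)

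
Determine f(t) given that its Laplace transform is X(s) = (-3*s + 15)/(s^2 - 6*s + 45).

Complete the square in the denominator: s^2 - 6*s + 45 = (s - 3)^2 + 6^2.
Split the numerator to match: -3*s + 15 = -3·(s - 3) + 1·6.
Invert each term: -3·(s - 3)/((s - 3)^2 + 36) ↔ -3e^(3t)cos(6t); 1·6/((s - 3)^2 + 36) ↔ e^(3t)sin(6t).

f(t) = exp(3*t)*sin(6*t) - 3*exp(3*t)*cos(6*t)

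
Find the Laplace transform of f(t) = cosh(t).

L{cosh(t)} = s/(s^2 - 1).

s/(s^2 - 1)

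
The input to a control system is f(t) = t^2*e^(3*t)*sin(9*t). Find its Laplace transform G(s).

G(s) = 54*(s^2 - 6*s - 18)/(s^2 - 6*s + 90)^3

L{sin(9t)} = 9/(s^2 + 81).
Multiplying by e^(3t) shifts s → s - 3, so L{e^(3*t)*sin(9*t)} = 9/((s - 3)^2 + 81).
Then apply L{t^2·g(t)} = (-1)^2 d^2/ds^2[H(s)] with H(s) = 9/((s - 3)^2 + 81):
differentiating 2 times and applying the sign gives 54*(s^2 - 6*s - 18)/(s^2 - 6*s + 90)^3.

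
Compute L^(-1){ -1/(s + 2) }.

-exp(-2*t)

Since L{e^(-2t)} = 1/(s + 2), the inverse is e^(-2*t), scaled by -1.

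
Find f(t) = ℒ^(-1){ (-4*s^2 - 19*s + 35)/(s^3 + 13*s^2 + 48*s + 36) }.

Factor the denominator: s^3 + 13*s^2 + 48*s + 36 = (s + 1)*(s + 6)^2.
Partial fraction decomposition gives [-6/(s + 6)] + [-1/(s + 6)^2] + [2/(s + 1)].
Invert each term: -6/(s + 6) ↔ -6e^(-6t); -1/(s + 6)^2 ↔ -t·e^(-6t); 2/(s + 1) ↔ 2e^(-t).

f(t) = -t*exp(-6*t) + 2*exp(-t) - 6*exp(-6*t)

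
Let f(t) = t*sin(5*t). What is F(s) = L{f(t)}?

F(s) = 10*s/(s^2 + 25)^2

L{sin(5t)} = 5/(s^2 + 25).
Then apply L{t·g(t)} = -d/ds[G(s)] with G(s) = 5/(s^2 + 25):
differentiating 1 time and applying the sign gives 10*s/(s^2 + 25)^2.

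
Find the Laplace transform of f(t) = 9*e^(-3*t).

9/(s + 3)

L{9} = 9/s.
By the first shifting theorem, multiplying by e^(-3t) replaces s with s + 3.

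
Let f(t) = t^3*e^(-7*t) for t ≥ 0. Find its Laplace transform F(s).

L{t^3} = 3!/s^4 = 6/s^4.
By the first shifting theorem, multiplying by e^(-7t) replaces s with s + 7.

F(s) = 6/(s + 7)^4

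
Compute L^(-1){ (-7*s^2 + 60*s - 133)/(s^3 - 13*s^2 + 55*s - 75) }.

-4*t*exp(5*t) - 3*exp(5*t) - 4*exp(3*t)

Factor the denominator: s^3 - 13*s^2 + 55*s - 75 = (s - 5)^2*(s - 3).
Partial fraction decomposition gives [-3/(s - 5)] + [-4/(s - 5)^2] + [-4/(s - 3)].
Invert each term: -3/(s - 5) ↔ -3e^(5t); -4/(s - 5)^2 ↔ -4t·e^(5t); -4/(s - 3) ↔ -4e^(3t).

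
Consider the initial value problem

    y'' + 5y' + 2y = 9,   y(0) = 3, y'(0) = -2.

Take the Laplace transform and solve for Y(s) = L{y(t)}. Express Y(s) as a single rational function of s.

Take the Laplace transform of both sides.
The derivative rules (L{y''} = s^2 Y - s·y(0) - y'(0) and L{y'} = sY - y(0), with y(0) = 3, y'(0) = -2) turn the left side into (s^2 + 5*s + 2)Y - (3*s + 13).
The right side is L{9} = 9/s.
So (s^2 + 5*s + 2)Y = 9/s + (3*s + 13).
Divide through and combine into a single rational function.

Y(s) = (3*s^2 + 13*s + 9)/(s^3 + 5*s^2 + 2*s)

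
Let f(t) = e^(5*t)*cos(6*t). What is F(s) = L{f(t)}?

L{cos(6t)} = s/(s^2 + 36).
By the first shifting theorem, multiplying by e^(5t) replaces s with s - 5.

F(s) = (s - 5)/((s - 5)^2 + 36)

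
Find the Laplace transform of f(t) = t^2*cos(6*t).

L{cos(6t)} = s/(s^2 + 36).
Then apply L{t^2·g(t)} = (-1)^2 d^2/ds^2[G(s)] with G(s) = s/(s^2 + 36):
differentiating 2 times and applying the sign gives 2*s*(s^2 - 108)/(s^2 + 36)^3.

2*s*(s^2 - 108)/(s^2 + 36)^3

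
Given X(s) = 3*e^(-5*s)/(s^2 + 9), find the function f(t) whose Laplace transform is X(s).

f(t) = Heaviside(t - 5)*(sin(3*t - 15))

The factor e^(-5s) signals a time shift by c = 5 (second shifting theorem).
L{sin(3t)} = 3/(s^2 + 9), so L^-1{3/(s^2 + 9)} = sin(3*t).
Hence the inverse is u(t - 5) times that function evaluated at t - 5.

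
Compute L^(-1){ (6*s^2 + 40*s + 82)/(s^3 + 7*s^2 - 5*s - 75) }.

Factor the denominator: s^3 + 7*s^2 - 5*s - 75 = (s - 3)*(s + 5)^2.
Partial fraction decomposition gives [2/(s + 5)] + [-4/(s + 5)^2] + [4/(s - 3)].
Invert each term: 2/(s + 5) ↔ 2e^(-5t); -4/(s + 5)^2 ↔ -4t·e^(-5t); 4/(s - 3) ↔ 4e^(3t).

-4*t*exp(-5*t) + 4*exp(3*t) + 2*exp(-5*t)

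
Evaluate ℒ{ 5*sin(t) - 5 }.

The transform is linear, so treat each term independently.
(5)·[L{sin(t)} = 1/(s^2 + 1)]; L{-5} = -5/s.

5/(s^2 + 1) - 5/s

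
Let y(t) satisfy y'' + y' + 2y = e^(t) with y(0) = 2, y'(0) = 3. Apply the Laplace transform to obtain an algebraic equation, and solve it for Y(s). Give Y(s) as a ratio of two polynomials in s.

Y(s) = (2*s^2 + 3*s - 4)/(s^3 + s - 2)

Laplace-transform each side.
The derivative rules (L{y''} = s^2 Y - s·y(0) - y'(0) and L{y'} = sY - y(0), with y(0) = 2, y'(0) = 3) turn the left side into (s^2 + s + 2)Y - (2*s + 5).
The right side is L{e^(t)} = 1/(s - 1).
So (s^2 + s + 2)Y = 1/(s - 1) + (2*s + 5).
Isolate Y and clear denominators.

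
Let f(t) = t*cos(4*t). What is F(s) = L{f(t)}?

L{cos(4t)} = s/(s^2 + 16).
Then apply L{t·g(t)} = -d/ds[G(s)] with G(s) = s/(s^2 + 16):
differentiating 1 time and applying the sign gives (s - 4)*(s + 4)/(s^2 + 16)^2.

F(s) = (s - 4)*(s + 4)/(s^2 + 16)^2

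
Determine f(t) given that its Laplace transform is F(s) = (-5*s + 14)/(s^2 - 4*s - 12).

Factor the denominator: s^2 - 4*s - 12 = (s - 6)*(s + 2).
Partial fraction decomposition gives [-2/(s - 6)] + [-3/(s + 2)].
Invert each term: -2/(s - 6) ↔ -2e^(6t); -3/(s + 2) ↔ -3e^(-2t).

f(t) = -2*exp(6*t) - 3*exp(-2*t)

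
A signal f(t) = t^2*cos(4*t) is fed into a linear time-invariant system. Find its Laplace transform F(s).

L{cos(4t)} = s/(s^2 + 16).
Then apply L{t^2·g(t)} = (-1)^2 d^2/ds^2[G(s)] with G(s) = s/(s^2 + 16):
differentiating 2 times and applying the sign gives 2*s*(s^2 - 48)/(s^2 + 16)^3.

F(s) = 2*s*(s^2 - 48)/(s^2 + 16)^3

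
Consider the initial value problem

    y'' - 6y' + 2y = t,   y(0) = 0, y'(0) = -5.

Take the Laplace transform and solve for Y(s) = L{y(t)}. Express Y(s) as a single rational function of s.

Take the Laplace transform of both sides.
The derivative rules (L{y''} = s^2 Y - s·y(0) - y'(0) and L{y'} = sY - y(0), with y(0) = 0, y'(0) = -5) turn the left side into (s^2 - 6*s + 2)Y - (-5).
The right side is L{t} = s^(-2).
So (s^2 - 6*s + 2)Y = s^(-2) + (-5).
Divide through and combine into a single rational function.

Y(s) = (-5*s^2 + 1)/(s^4 - 6*s^3 + 2*s^2)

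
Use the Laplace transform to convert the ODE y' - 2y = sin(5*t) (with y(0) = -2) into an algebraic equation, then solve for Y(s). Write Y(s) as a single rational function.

Take the Laplace transform of both sides.
Using L{y'} = sY - y(0) = sY - (-2), the left side becomes (s - 2)Y - (-2).
The right side is L{sin(5*t)} = 5/(s^2 + 25).
So (s - 2)Y = 5/(s^2 + 25) + (-2).
Solve for Y(s) and write it as one ratio of polynomials.

Y(s) = (-2*s^2 - 45)/(s^3 - 2*s^2 + 25*s - 50)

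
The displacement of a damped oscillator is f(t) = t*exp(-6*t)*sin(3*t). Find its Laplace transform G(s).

L{sin(3t)} = 3/(s^2 + 9).
Multiplying by e^(-6t) shifts s → s + 6, so L{exp(-6*t)*sin(3*t)} = 3/((s + 6)^2 + 9).
Then apply L{t·g(t)} = -d/ds[H(s)] with H(s) = 3/((s + 6)^2 + 9):
differentiating 1 time and applying the sign gives 6*(s + 6)/(s^2 + 12*s + 45)^2.

G(s) = 6*(s + 6)/(s^2 + 12*s + 45)^2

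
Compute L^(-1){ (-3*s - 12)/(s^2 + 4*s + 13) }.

-2*exp(-2*t)*sin(3*t) - 3*exp(-2*t)*cos(3*t)

Complete the square in the denominator: s^2 + 4*s + 13 = (s + 2)^2 + 3^2.
Split the numerator to match: -3*s - 12 = -3·(s + 2) - 2·3.
Invert each term: -3·(s + 2)/((s + 2)^2 + 9) ↔ -3e^(-2t)cos(3t); -2·3/((s + 2)^2 + 9) ↔ -2e^(-2t)sin(3t).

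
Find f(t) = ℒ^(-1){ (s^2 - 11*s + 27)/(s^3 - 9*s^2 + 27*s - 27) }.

Factor the denominator: s^3 - 9*s^2 + 27*s - 27 = (s - 3)^3.
Partial fraction decomposition gives [1/(s - 3)] + [-5/(s - 3)^2] + [3/(s - 3)^3].
Invert each term: 1/(s - 3) ↔ e^(3t); -5/(s - 3)^2 ↔ -5t·e^(3t); 3/(s - 3)^3 ↔ (3/2)t^2·e^(3t).

f(t) = 3*t^2*exp(3*t)/2 - 5*t*exp(3*t) + exp(3*t)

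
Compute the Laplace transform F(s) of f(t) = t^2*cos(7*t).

F(s) = 2*s*(s^2 - 147)/(s^2 + 49)^3

L{cos(7t)} = s/(s^2 + 49).
Then apply L{t^2·g(t)} = (-1)^2 d^2/ds^2[G(s)] with G(s) = s/(s^2 + 49):
differentiating 2 times and applying the sign gives 2*s*(s^2 - 147)/(s^2 + 49)^3.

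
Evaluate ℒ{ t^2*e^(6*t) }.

L{e^(6t)} = 1/(s - 6).
Then apply L{t^2·g(t)} = (-1)^2 d^2/ds^2[H(s)] with H(s) = 1/(s - 6):
differentiating 2 times and applying the sign gives 2/(s - 6)^3.

2/(s - 6)^3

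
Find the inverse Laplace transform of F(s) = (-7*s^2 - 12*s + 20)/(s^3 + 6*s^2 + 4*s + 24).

3*sin(2*t) - 3*cos(2*t) - 4*exp(-6*t)

Factor the denominator: s^3 + 6*s^2 + 4*s + 24 = (s + 6)*(s^2 + 4).
Partial fraction decomposition gives [-4/(s + 6)] + [-3*s/(s^2 + 4)] + [6/(s^2 + 4)].
Invert each term: -4/(s + 6) ↔ -4e^(-6t); -3·s/(s^2 + 4) ↔ -3cos(2t); 3·2/(s^2 + 4) ↔ 3sin(2t).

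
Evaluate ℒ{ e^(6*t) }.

1/(s - 6)

L{e^(6t)} = 1/(s - 6).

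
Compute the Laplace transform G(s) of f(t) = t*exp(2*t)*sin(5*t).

L{sin(5t)} = 5/(s^2 + 25).
Multiplying by e^(2t) shifts s → s - 2, so L{exp(2*t)*sin(5*t)} = 5/((s - 2)^2 + 25).
Then apply L{t·g(t)} = -d/ds[H(s)] with H(s) = 5/((s - 2)^2 + 25):
differentiating 1 time and applying the sign gives 10*(s - 2)/(s^2 - 4*s + 29)^2.

G(s) = 10*(s - 2)/(s^2 - 4*s + 29)^2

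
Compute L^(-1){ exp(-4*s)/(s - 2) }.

The factor e^(-4s) signals a time shift by c = 4 (second shifting theorem).
L{e^(2t)} = 1/(s - 2), so L^-1{1/(s - 2)} = exp(2*t).
Hence the inverse is u(t - 4) times that function evaluated at t - 4.

Heaviside(t - 4)*(exp(2*t - 8))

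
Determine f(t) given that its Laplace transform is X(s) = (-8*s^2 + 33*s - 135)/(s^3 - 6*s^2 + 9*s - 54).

Factor the denominator: s^3 - 6*s^2 + 9*s - 54 = (s - 6)*(s^2 + 9).
Partial fraction decomposition gives [-5/(s - 6)] + [-3*s/(s^2 + 9)] + [15/(s^2 + 9)].
Invert each term: -5/(s - 6) ↔ -5e^(6t); -3·s/(s^2 + 9) ↔ -3cos(3t); 5·3/(s^2 + 9) ↔ 5sin(3t).

f(t) = -5*exp(6*t) + 5*sin(3*t) - 3*cos(3*t)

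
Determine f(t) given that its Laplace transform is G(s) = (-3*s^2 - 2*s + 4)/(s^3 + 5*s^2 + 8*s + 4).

Factor the denominator: s^3 + 5*s^2 + 8*s + 4 = (s + 1)*(s + 2)^2.
Partial fraction decomposition gives [-6/(s + 2)] + [4/(s + 2)^2] + [3/(s + 1)].
Invert each term: -6/(s + 2) ↔ -6e^(-2t); 4/(s + 2)^2 ↔ 4t·e^(-2t); 3/(s + 1) ↔ 3e^(-t).

f(t) = 4*t*exp(-2*t) + 3*exp(-t) - 6*exp(-2*t)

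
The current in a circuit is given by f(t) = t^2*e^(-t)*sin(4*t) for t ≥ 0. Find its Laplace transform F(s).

F(s) = 8*(3*s^2 + 6*s - 13)/(s^2 + 2*s + 17)^3

L{sin(4t)} = 4/(s^2 + 16).
Multiplying by e^(-t) shifts s → s + 1, so L{e^(-t)*sin(4*t)} = 4/((s + 1)^2 + 16).
Then apply L{t^2·g(t)} = (-1)^2 d^2/ds^2[G(s)] with G(s) = 4/((s + 1)^2 + 16):
differentiating 2 times and applying the sign gives 8*(3*s^2 + 6*s - 13)/(s^2 + 2*s + 17)^3.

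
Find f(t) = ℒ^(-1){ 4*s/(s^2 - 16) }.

Since L{cosh(4t)} = s/(s^2 - 16), the inverse is cosh(4*t), scaled by 4.

f(t) = 4*cosh(4*t)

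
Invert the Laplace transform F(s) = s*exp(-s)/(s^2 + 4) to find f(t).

f(t) = Heaviside(t - 1)*(cos(2*t - 2))

The factor e^(-s) signals a time shift by c = 1 (second shifting theorem).
L{cos(2t)} = s/(s^2 + 4), so L^-1{s/(s^2 + 4)} = cos(2*t).
Hence the inverse is u(t - 1) times that function evaluated at t - 1.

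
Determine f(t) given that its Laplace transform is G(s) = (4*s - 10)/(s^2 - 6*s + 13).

Complete the square in the denominator: s^2 - 6*s + 13 = (s - 3)^2 + 2^2.
Split the numerator to match: 4*s - 10 = 4·(s - 3) + 1·2.
Invert each term: 4·(s - 3)/((s - 3)^2 + 4) ↔ 4e^(3t)cos(2t); 1·2/((s - 3)^2 + 4) ↔ e^(3t)sin(2t).

f(t) = exp(3*t)*sin(2*t) + 4*exp(3*t)*cos(2*t)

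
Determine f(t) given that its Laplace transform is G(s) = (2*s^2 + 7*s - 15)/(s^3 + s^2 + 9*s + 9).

Factor the denominator: s^3 + s^2 + 9*s + 9 = (s + 1)*(s^2 + 9).
Partial fraction decomposition gives [-2/(s + 1)] + [4*s/(s^2 + 9)] + [3/(s^2 + 9)].
Invert each term: -2/(s + 1) ↔ -2e^(-t); 4·s/(s^2 + 9) ↔ 4cos(3t); 1·3/(s^2 + 9) ↔ sin(3t).

f(t) = sin(3*t) + 4*cos(3*t) - 2*exp(-t)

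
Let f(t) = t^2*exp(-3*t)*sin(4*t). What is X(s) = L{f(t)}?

X(s) = 8*(3*s^2 + 18*s + 11)/(s^2 + 6*s + 25)^3

L{sin(4t)} = 4/(s^2 + 16).
Multiplying by e^(-3t) shifts s → s + 3, so L{exp(-3*t)*sin(4*t)} = 4/((s + 3)^2 + 16).
Then apply L{t^2·g(t)} = (-1)^2 d^2/ds^2[G(s)] with G(s) = 4/((s + 3)^2 + 16):
differentiating 2 times and applying the sign gives 8*(3*s^2 + 18*s + 11)/(s^2 + 6*s + 25)^3.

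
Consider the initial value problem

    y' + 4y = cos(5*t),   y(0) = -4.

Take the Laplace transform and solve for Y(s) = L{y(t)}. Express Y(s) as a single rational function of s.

Transform both sides with L{·}.
The derivative rules (L{y'} = sY - y(0) = sY - (-4)) turn the left side into (s + 4)Y - (-4).
The right side is L{cos(5*t)} = s/(s^2 + 25).
So (s + 4)Y = s/(s^2 + 25) + (-4).
Solve for Y(s) and write it as one ratio of polynomials.

Y(s) = (-4*s^2 + s - 100)/(s^3 + 4*s^2 + 25*s + 100)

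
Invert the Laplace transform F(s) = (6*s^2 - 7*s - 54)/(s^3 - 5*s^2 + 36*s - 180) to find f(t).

f(t) = exp(5*t) + 3*sin(6*t) + 5*cos(6*t)

Factor the denominator: s^3 - 5*s^2 + 36*s - 180 = (s - 5)*(s^2 + 36).
Partial fraction decomposition gives [1/(s - 5)] + [5*s/(s^2 + 36)] + [18/(s^2 + 36)].
Invert each term: 1/(s - 5) ↔ e^(5t); 5·s/(s^2 + 36) ↔ 5cos(6t); 3·6/(s^2 + 36) ↔ 3sin(6t).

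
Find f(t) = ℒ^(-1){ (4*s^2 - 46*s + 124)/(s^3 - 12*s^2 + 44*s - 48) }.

f(t) = -exp(6*t) - exp(4*t) + 6*exp(2*t)

Factor the denominator: s^3 - 12*s^2 + 44*s - 48 = (s - 6)*(s - 4)*(s - 2).
Partial fraction decomposition gives [-1/(s - 4)] + [6/(s - 2)] + [-1/(s - 6)].
Invert each term: -1/(s - 4) ↔ -e^(4t); 6/(s - 2) ↔ 6e^(2t); -1/(s - 6) ↔ -e^(6t).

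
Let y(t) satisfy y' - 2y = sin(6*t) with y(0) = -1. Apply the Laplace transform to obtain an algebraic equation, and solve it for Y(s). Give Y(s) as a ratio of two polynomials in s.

Transform both sides with L{·}.
The derivative rules (L{y'} = sY - y(0) = sY - (-1)) turn the left side into (s - 2)Y - (-1).
The right side is L{sin(6*t)} = 6/(s^2 + 36).
So (s - 2)Y = 6/(s^2 + 36) + (-1).
Solve for Y(s) and write it as one ratio of polynomials.

Y(s) = (-s^2 - 30)/(s^3 - 2*s^2 + 36*s - 72)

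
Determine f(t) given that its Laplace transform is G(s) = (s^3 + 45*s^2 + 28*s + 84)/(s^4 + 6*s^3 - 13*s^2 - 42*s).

Factor the denominator: s^4 + 6*s^3 - 13*s^2 - 42*s = s*(s - 3)*(s + 2)*(s + 7).
Partial fraction decomposition gives [-2/s] + [-5/(s + 7)] + [4/(s - 3)] + [4/(s + 2)].
Invert each term: -2/(s - 0) ↔ -2e^(0t); -5/(s + 7) ↔ -5e^(-7t); 4/(s - 3) ↔ 4e^(3t); 4/(s + 2) ↔ 4e^(-2t).

f(t) = 4*exp(3*t) - 2 + 4*exp(-2*t) - 5*exp(-7*t)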